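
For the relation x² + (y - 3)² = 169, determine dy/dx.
Differentiate both sides with respect to x, treating y as y(x). By the chain rule, any term containing y contributes a factor of y' = dy/dx when we differentiate it.

Move every term to one side and write the relation as F(x, y) = 0. Term by term,
  d/dx[x^2] = 2x
  d/dx[(y - 3)^2] = 2·y'(y - 3)
  d/dx[-169] = 0

The pieces without y' make up ∂F/∂x and the coefficient of y' is ∂F/∂y:
  ∂F/∂x = 2x,
  ∂F/∂y = 2y - 6.

Since d/dx[F] = ∂F/∂x + (∂F/∂y)·y' = 0, solve for y':
  (∂F/∂y)·y' = -∂F/∂x
  dy/dx = -(∂F/∂x)/(∂F/∂y) = -(2x)/(2y - 6) = -x/(y - 3)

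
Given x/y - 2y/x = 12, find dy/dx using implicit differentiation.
Take d/dx of both sides. Since y is implicitly a function of x, the chain rule attaches a y' = dy/dx factor whenever we differentiate through y.

Set F(x, y) = (left side) − (right side), so the curve is F = 0. Differentiating each term of F:
  d/dx[x/y] = -x·y'/y^2 + 1/y
  d/dx[-2y/x] = -2·y'/x + 2y/x^2
  d/dx[-12] = 0

Collecting, the y'-free part is the partial derivative in x and the y' coefficient is the partial derivative in y:
  ∂F/∂x = 1/y + 2y/x^2
  ∂F/∂y = -x/y^2 - 2/x

so d/dx[F(x, y(x))] = ∂F/∂x + (∂F/∂y)·y' = 0. Rearranging,
  dy/dx = -(∂F/∂x)/(∂F/∂y) = -(1/y + 2y/x^2)/(-x/y^2 - 2/x)
        = -((x^2 + 2y^2)/(x^2y))/(-(x^2 + 2y^2)/(xy^2)) = y/x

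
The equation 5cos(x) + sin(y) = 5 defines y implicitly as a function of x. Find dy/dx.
Differentiate the relation implicitly: treat y = y(x) and apply the chain rule, so every y-derivative picks up a y' = dy/dx factor.

With everything moved to the left-hand side, differentiate term by term:
  d/dx[sin(y)] = y'·cos(y)
  d/dx[5cos(x)] = -5sin(x)
  d/dx[-5] = 0

Separating the contributions that come from x directly and those that come through y:
  without y':      -5sin(x)
  multiplying y':  cos(y)

so (-5sin(x)) + (cos(y))·y' = 0, and therefore
  dy/dx = -(-5sin(x))/(cos(y)) = 5sin(x)/cos(y)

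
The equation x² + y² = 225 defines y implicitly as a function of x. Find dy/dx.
Differentiate the relation implicitly: treat y = y(x) and apply the chain rule, so every y-derivative picks up a y' = dy/dx factor.

With everything moved to the left-hand side, differentiate term by term:
  d/dx[x^2] = 2x
  d/dx[y^2] = 2y·y'
  d/dx[-225] = 0

Separating the contributions that come from x directly and those that come through y:
  without y':      2x
  multiplying y':  2y

so (2x) + (2y)·y' = 0, and therefore
  dy/dx = -(2x)/(2y) = -x/y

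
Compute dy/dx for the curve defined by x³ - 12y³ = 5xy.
Differentiate both sides with respect to x, treating y as y(x). By the chain rule, any term containing y contributes a factor of y' = dy/dx when we differentiate it.

Move every term to one side and write the relation as F(x, y) = 0. Term by term,
  d/dx[x^3] = 3x^2
  d/dx[-5xy] = -5x·y' - 5y
  d/dx[-12y^3] = -36y^2·y'

The pieces without y' make up ∂F/∂x and the coefficient of y' is ∂F/∂y:
  ∂F/∂x = 3x^2 - 5y,
  ∂F/∂y = -5x - 36y^2.

Since d/dx[F] = ∂F/∂x + (∂F/∂y)·y' = 0, solve for y':
  (∂F/∂y)·y' = -∂F/∂x
  dy/dx = -(∂F/∂x)/(∂F/∂y) = -(3x^2 - 5y)/(-5x - 36y^2) = (3x^2 - 5y)/(5x + 36y^2)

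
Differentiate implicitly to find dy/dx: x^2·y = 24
Apply d/dx to both sides, remembering that y depends on x. Each occurrence of y therefore brings in a y' = dy/dx via the chain rule.

With F(x, y) equal to the left-hand side minus the right, differentiate F term by term:
  d/dx[x^2y] = x^2·y' + 2xy
  d/dx[-24] = 0
Adding these up, d/dx[F] = 0 becomes
  (2xy) + (x^2)·y' = 0,
so isolating y',
  dy/dx = -(2xy)/(x^2) = -2y/x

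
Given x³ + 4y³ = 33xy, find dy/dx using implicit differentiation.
Differentiate the relation implicitly: treat y = y(x) and apply the chain rule, so every y-derivative picks up a y' = dy/dx factor.

With everything moved to the left-hand side, differentiate term by term:
  d/dx[x^3] = 3x^2
  d/dx[-33xy] = -33x·y' - 33y
  d/dx[4y^3] = 12y^2·y'

Separating the contributions that come from x directly and those that come through y:
  without y':      3x^2 - 33y
  multiplying y':  -33x + 12y^2

so (3x^2 - 33y) + (-33x + 12y^2)·y' = 0, and therefore
  dy/dx = -(3x^2 - 33y)/(-33x + 12y^2) = (x^2 - 11y)/(11x - 4y^2)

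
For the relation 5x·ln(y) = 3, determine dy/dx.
Apply d/dx to both sides, remembering that y depends on x. Each occurrence of y therefore brings in a y' = dy/dx via the chain rule.

With F(x, y) equal to the left-hand side minus the right, differentiate F term by term:
  d/dx[5x·ln(y)] = 5x·y'/y + 5ln(y)
  d/dx[-3] = 0
Adding these up, d/dx[F] = 0 becomes
  (5ln(y)) + (5x/y)·y' = 0,
so isolating y',
  dy/dx = -(5ln(y))/(5x/y) = -y·ln(y)/x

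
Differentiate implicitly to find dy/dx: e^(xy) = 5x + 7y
Differentiate both sides with respect to x, treating y as y(x). By the chain rule, any term containing y contributes a factor of y' = dy/dx when we differentiate it.

Move every term to one side and write the relation as F(x, y) = 0. Term by term,
  d/dx[-5x] = -5
  d/dx[-7y] = -7·y'
  d/dx[e^(xy)] = (x·y' + y)·e^(xy)

The pieces without y' make up ∂F/∂x and the coefficient of y' is ∂F/∂y:
  ∂F/∂x = y·e^(xy) - 5,
  ∂F/∂y = x·e^(xy) - 7.

Since d/dx[F] = ∂F/∂x + (∂F/∂y)·y' = 0, solve for y':
  (∂F/∂y)·y' = -∂F/∂x
  dy/dx = -(∂F/∂x)/(∂F/∂y) = -(y·e^(xy) - 5)/(x·e^(xy) - 7) = (-y·e^(xy) + 5)/(x·e^(xy) - 7)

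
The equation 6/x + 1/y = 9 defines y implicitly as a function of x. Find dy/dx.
Differentiate both sides with respect to x, treating y as y(x). By the chain rule, any term containing y contributes a factor of y' = dy/dx when we differentiate it.

Move every term to one side and write the relation as F(x, y) = 0. Term by term,
  d/dx[1/y] = -y'/y^2
  d/dx[6/x] = -6/x^2
  d/dx[-9] = 0

The pieces without y' make up ∂F/∂x and the coefficient of y' is ∂F/∂y:
  ∂F/∂x = -6/x^2,
  ∂F/∂y = -1/y^2.

Since d/dx[F] = ∂F/∂x + (∂F/∂y)·y' = 0, solve for y':
  (∂F/∂y)·y' = -∂F/∂x
  dy/dx = -(∂F/∂x)/(∂F/∂y) = -(-6/x^2)/(-1/y^2) = -6y^2/x^2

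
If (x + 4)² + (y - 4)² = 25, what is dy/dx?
Apply d/dx to both sides, remembering that y depends on x. Each occurrence of y therefore brings in a y' = dy/dx via the chain rule.

With F(x, y) equal to the left-hand side minus the right, differentiate F term by term:
  d/dx[(x + 4)^2] = 2x + 8
  d/dx[(y - 4)^2] = 2·y'(y - 4)
  d/dx[-25] = 0
Adding these up, d/dx[F] = 0 becomes
  (2x + 8) + (2y - 8)·y' = 0,
so isolating y',
  dy/dx = -(2x + 8)/(2y - 8) = (-x - 4)/(y - 4)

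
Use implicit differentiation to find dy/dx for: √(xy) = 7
Differentiate both sides with respect to x, treating y as y(x). By the chain rule, any term containing y contributes a factor of y' = dy/dx when we differentiate it.

Move every term to one side and write the relation as F(x, y) = 0. Term by term,
  d/dx[√(xy)] = √(xy)(x·y'/2 + y/2)/(xy)
  d/dx[-7] = 0

The pieces without y' make up ∂F/∂x and the coefficient of y' is ∂F/∂y:
  ∂F/∂x = √(xy)/(2x),
  ∂F/∂y = √(xy)/(2y).

Since d/dx[F] = ∂F/∂x + (∂F/∂y)·y' = 0, solve for y':
  (∂F/∂y)·y' = -∂F/∂x
  dy/dx = -(∂F/∂x)/(∂F/∂y) = -(√(xy)/(2x))/(√(xy)/(2y)) = -y/x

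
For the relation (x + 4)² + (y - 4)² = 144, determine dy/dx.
Differentiate the relation implicitly: treat y = y(x) and apply the chain rule, so every y-derivative picks up a y' = dy/dx factor.

With everything moved to the left-hand side, differentiate term by term:
  d/dx[(x + 4)^2] = 2x + 8
  d/dx[(y - 4)^2] = 2·y'(y - 4)
  d/dx[-144] = 0

Separating the contributions that come from x directly and those that come through y:
  without y':      2x + 8
  multiplying y':  2y - 8

so (2x + 8) + (2y - 8)·y' = 0, and therefore
  dy/dx = -(2x + 8)/(2y - 8) = (-x - 4)/(y - 4)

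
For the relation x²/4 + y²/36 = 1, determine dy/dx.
Take d/dx of both sides. Since y is implicitly a function of x, the chain rule attaches a y' = dy/dx factor whenever we differentiate through y.

Set F(x, y) = (left side) − (right side), so the curve is F = 0. Differentiating each term of F:
  d/dx[x^2/4] = x/2
  d/dx[y^2/36] = y·y'/18
  d/dx[-1] = 0

Collecting, the y'-free part is the partial derivative in x and the y' coefficient is the partial derivative in y:
  ∂F/∂x = x/2
  ∂F/∂y = y/18

so d/dx[F(x, y(x))] = ∂F/∂x + (∂F/∂y)·y' = 0. Rearranging,
  dy/dx = -(∂F/∂x)/(∂F/∂y) = -(x/2)/(y/18) = -9x/y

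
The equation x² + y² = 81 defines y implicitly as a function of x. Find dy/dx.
Differentiate the relation implicitly: treat y = y(x) and apply the chain rule, so every y-derivative picks up a y' = dy/dx factor.

With everything moved to the left-hand side, differentiate term by term:
  d/dx[x^2] = 2x
  d/dx[y^2] = 2y·y'
  d/dx[-81] = 0

Separating the contributions that come from x directly and those that come through y:
  without y':      2x
  multiplying y':  2y

so (2x) + (2y)·y' = 0, and therefore
  dy/dx = -(2x)/(2y) = -x/y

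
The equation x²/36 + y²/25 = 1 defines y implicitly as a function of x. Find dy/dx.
Differentiate the relation implicitly: treat y = y(x) and apply the chain rule, so every y-derivative picks up a y' = dy/dx factor.

With everything moved to the left-hand side, differentiate term by term:
  d/dx[x^2/36] = x/18
  d/dx[y^2/25] = 2y·y'/25
  d/dx[-1] = 0

Separating the contributions that come from x directly and those that come through y:
  without y':      x/18
  multiplying y':  2y/25

so (x/18) + (2y/25)·y' = 0, and therefore
  dy/dx = -(x/18)/(2y/25) = -25x/(36y)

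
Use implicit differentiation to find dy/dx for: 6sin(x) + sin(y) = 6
Differentiate both sides with respect to x, treating y as y(x). By the chain rule, any term containing y contributes a factor of y' = dy/dx when we differentiate it.

Move every term to one side and write the relation as F(x, y) = 0. Term by term,
  d/dx[6sin(x)] = 6cos(x)
  d/dx[sin(y)] = y'·cos(y)
  d/dx[-6] = 0

The pieces without y' make up ∂F/∂x and the coefficient of y' is ∂F/∂y:
  ∂F/∂x = 6cos(x),
  ∂F/∂y = cos(y).

Since d/dx[F] = ∂F/∂x + (∂F/∂y)·y' = 0, solve for y':
  (∂F/∂y)·y' = -∂F/∂x
  dy/dx = -(∂F/∂x)/(∂F/∂y) = -(6cos(x))/(cos(y)) = -6cos(x)/cos(y)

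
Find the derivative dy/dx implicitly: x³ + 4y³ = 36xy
Differentiate both sides with respect to x, treating y as y(x). By the chain rule, any term containing y contributes a factor of y' = dy/dx when we differentiate it.

Move every term to one side and write the relation as F(x, y) = 0. Term by term,
  d/dx[x^3] = 3x^2
  d/dx[-36xy] = -36x·y' - 36y
  d/dx[4y^3] = 12y^2·y'

The pieces without y' make up ∂F/∂x and the coefficient of y' is ∂F/∂y:
  ∂F/∂x = 3x^2 - 36y,
  ∂F/∂y = -36x + 12y^2.

Since d/dx[F] = ∂F/∂x + (∂F/∂y)·y' = 0, solve for y':
  (∂F/∂y)·y' = -∂F/∂x
  dy/dx = -(∂F/∂x)/(∂F/∂y) = -(3x^2 - 36y)/(-36x + 12y^2) = (x^2 - 12y)/(4(3x - y^2))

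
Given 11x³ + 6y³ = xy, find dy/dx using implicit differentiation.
Apply d/dx to both sides, remembering that y depends on x. Each occurrence of y therefore brings in a y' = dy/dx via the chain rule.

With F(x, y) equal to the left-hand side minus the right, differentiate F term by term:
  d/dx[11x^3] = 33x^2
  d/dx[-xy] = -x·y' - y
  d/dx[6y^3] = 18y^2·y'
Adding these up, d/dx[F] = 0 becomes
  (33x^2 - y) + (-x + 18y^2)·y' = 0,
so isolating y',
  dy/dx = -(33x^2 - y)/(-x + 18y^2) = (33x^2 - y)/(x - 18y^2)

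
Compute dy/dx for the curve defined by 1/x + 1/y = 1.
Take d/dx of both sides. Since y is implicitly a function of x, the chain rule attaches a y' = dy/dx factor whenever we differentiate through y.

Set F(x, y) = (left side) − (right side), so the curve is F = 0. Differentiating each term of F:
  d/dx[1/y] = -y'/y^2
  d/dx[1/x] = -1/x^2
  d/dx[-1] = 0

Collecting, the y'-free part is the partial derivative in x and the y' coefficient is the partial derivative in y:
  ∂F/∂x = -1/x^2
  ∂F/∂y = -1/y^2

so d/dx[F(x, y(x))] = ∂F/∂x + (∂F/∂y)·y' = 0. Rearranging,
  dy/dx = -(∂F/∂x)/(∂F/∂y) = -(-1/x^2)/(-1/y^2) = -y^2/x^2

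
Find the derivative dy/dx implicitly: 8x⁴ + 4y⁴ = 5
Take d/dx of both sides. Since y is implicitly a function of x, the chain rule attaches a y' = dy/dx factor whenever we differentiate through y.

Set F(x, y) = (left side) − (right side), so the curve is F = 0. Differentiating each term of F:
  d/dx[8x^4] = 32x^3
  d/dx[4y^4] = 16y^3·y'
  d/dx[-5] = 0

Collecting, the y'-free part is the partial derivative in x and the y' coefficient is the partial derivative in y:
  ∂F/∂x = 32x^3
  ∂F/∂y = 16y^3

so d/dx[F(x, y(x))] = ∂F/∂x + (∂F/∂y)·y' = 0. Rearranging,
  dy/dx = -(∂F/∂x)/(∂F/∂y) = -(32x^3)/(16y^3) = -2x^3/y^3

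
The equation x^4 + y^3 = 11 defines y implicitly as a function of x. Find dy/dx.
Take d/dx of both sides. Since y is implicitly a function of x, the chain rule attaches a y' = dy/dx factor whenever we differentiate through y.

Set F(x, y) = (left side) − (right side), so the curve is F = 0. Differentiating each term of F:
  d/dx[x^4] = 4x^3
  d/dx[y^3] = 3y^2·y'
  d/dx[-11] = 0

Collecting, the y'-free part is the partial derivative in x and the y' coefficient is the partial derivative in y:
  ∂F/∂x = 4x^3
  ∂F/∂y = 3y^2

so d/dx[F(x, y(x))] = ∂F/∂x + (∂F/∂y)·y' = 0. Rearranging,
  dy/dx = -(∂F/∂x)/(∂F/∂y) = -(4x^3)/(3y^2) = -4x^3/(3y^2)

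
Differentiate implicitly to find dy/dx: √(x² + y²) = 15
Apply d/dx to both sides, remembering that y depends on x. Each occurrence of y therefore brings in a y' = dy/dx via the chain rule.

With F(x, y) equal to the left-hand side minus the right, differentiate F term by term:
  d/dx[√(x^2 + y^2)] = (x + y·y')/√(x^2 + y^2)
  d/dx[-15] = 0
Adding these up, d/dx[F] = 0 becomes
  (x/√(x^2 + y^2)) + (y/√(x^2 + y^2))·y' = 0,
so isolating y',
  dy/dx = -(x/√(x^2 + y^2))/(y/√(x^2 + y^2)) = -x/y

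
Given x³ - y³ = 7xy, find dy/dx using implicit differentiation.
Differentiate both sides with respect to x, treating y as y(x). By the chain rule, any term containing y contributes a factor of y' = dy/dx when we differentiate it.

Move every term to one side and write the relation as F(x, y) = 0. Term by term,
  d/dx[x^3] = 3x^2
  d/dx[-7xy] = -7x·y' - 7y
  d/dx[-y^3] = -3y^2·y'

The pieces without y' make up ∂F/∂x and the coefficient of y' is ∂F/∂y:
  ∂F/∂x = 3x^2 - 7y,
  ∂F/∂y = -7x - 3y^2.

Since d/dx[F] = ∂F/∂x + (∂F/∂y)·y' = 0, solve for y':
  (∂F/∂y)·y' = -∂F/∂x
  dy/dx = -(∂F/∂x)/(∂F/∂y) = -(3x^2 - 7y)/(-7x - 3y^2) = (3x^2 - 7y)/(7x + 3y^2)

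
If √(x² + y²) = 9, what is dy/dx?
Take d/dx of both sides. Since y is implicitly a function of x, the chain rule attaches a y' = dy/dx factor whenever we differentiate through y.

Set F(x, y) = (left side) − (right side), so the curve is F = 0. Differentiating each term of F:
  d/dx[√(x^2 + y^2)] = (x + y·y')/√(x^2 + y^2)
  d/dx[-9] = 0

Collecting, the y'-free part is the partial derivative in x and the y' coefficient is the partial derivative in y:
  ∂F/∂x = x/√(x^2 + y^2)
  ∂F/∂y = y/√(x^2 + y^2)

so d/dx[F(x, y(x))] = ∂F/∂x + (∂F/∂y)·y' = 0. Rearranging,
  dy/dx = -(∂F/∂x)/(∂F/∂y) = -(x/√(x^2 + y^2))/(y/√(x^2 + y^2)) = -x/y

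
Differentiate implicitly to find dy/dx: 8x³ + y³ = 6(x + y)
Apply d/dx to both sides, remembering that y depends on x. Each occurrence of y therefore brings in a y' = dy/dx via the chain rule.

With F(x, y) equal to the left-hand side minus the right, differentiate F term by term:
  d/dx[8x^3] = 24x^2
  d/dx[-6x] = -6
  d/dx[y^3] = 3y^2·y'
  d/dx[-6y] = -6·y'
Adding these up, d/dx[F] = 0 becomes
  (24x^2 - 6) + (3y^2 - 6)·y' = 0,
so isolating y',
  dy/dx = -(24x^2 - 6)/(3y^2 - 6) = 2(1 - 4x^2)/(y^2 - 2)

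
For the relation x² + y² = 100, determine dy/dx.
Take d/dx of both sides. Since y is implicitly a function of x, the chain rule attaches a y' = dy/dx factor whenever we differentiate through y.

Set F(x, y) = (left side) − (right side), so the curve is F = 0. Differentiating each term of F:
  d/dx[x^2] = 2x
  d/dx[y^2] = 2y·y'
  d/dx[-100] = 0

Collecting, the y'-free part is the partial derivative in x and the y' coefficient is the partial derivative in y:
  ∂F/∂x = 2x
  ∂F/∂y = 2y

so d/dx[F(x, y(x))] = ∂F/∂x + (∂F/∂y)·y' = 0. Rearranging,
  dy/dx = -(∂F/∂x)/(∂F/∂y) = -(2x)/(2y) = -x/y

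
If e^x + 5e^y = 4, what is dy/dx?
Differentiate the relation implicitly: treat y = y(x) and apply the chain rule, so every y-derivative picks up a y' = dy/dx factor.

With everything moved to the left-hand side, differentiate term by term:
  d/dx[e^(x)] = e^(x)
  d/dx[5e^(y)] = 5·y'·e^(y)
  d/dx[-4] = 0

Separating the contributions that come from x directly and those that come through y:
  without y':      e^(x)
  multiplying y':  5e^(y)

so (e^(x)) + (5e^(y))·y' = 0, and therefore
  dy/dx = -(e^(x))/(5e^(y)) = -e^(x - y)/5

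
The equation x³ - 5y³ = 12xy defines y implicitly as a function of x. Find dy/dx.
Differentiate the relation implicitly: treat y = y(x) and apply the chain rule, so every y-derivative picks up a y' = dy/dx factor.

With everything moved to the left-hand side, differentiate term by term:
  d/dx[x^3] = 3x^2
  d/dx[-12xy] = -12x·y' - 12y
  d/dx[-5y^3] = -15y^2·y'

Separating the contributions that come from x directly and those that come through y:
  without y':      3x^2 - 12y
  multiplying y':  -12x - 15y^2

so (3x^2 - 12y) + (-12x - 15y^2)·y' = 0, and therefore
  dy/dx = -(3x^2 - 12y)/(-12x - 15y^2) = (x^2 - 4y)/(4x + 5y^2)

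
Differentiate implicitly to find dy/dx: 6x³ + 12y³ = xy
Differentiate both sides with respect to x, treating y as y(x). By the chain rule, any term containing y contributes a factor of y' = dy/dx when we differentiate it.

Move every term to one side and write the relation as F(x, y) = 0. Term by term,
  d/dx[6x^3] = 18x^2
  d/dx[-xy] = -x·y' - y
  d/dx[12y^3] = 36y^2·y'

The pieces without y' make up ∂F/∂x and the coefficient of y' is ∂F/∂y:
  ∂F/∂x = 18x^2 - y,
  ∂F/∂y = -x + 36y^2.

Since d/dx[F] = ∂F/∂x + (∂F/∂y)·y' = 0, solve for y':
  (∂F/∂y)·y' = -∂F/∂x
  dy/dx = -(∂F/∂x)/(∂F/∂y) = -(18x^2 - y)/(-x + 36y^2) = (18x^2 - y)/(x - 36y^2)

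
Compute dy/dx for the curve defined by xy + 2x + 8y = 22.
Differentiate the relation implicitly: treat y = y(x) and apply the chain rule, so every y-derivative picks up a y' = dy/dx factor.

With everything moved to the left-hand side, differentiate term by term:
  d/dx[xy] = x·y' + y
  d/dx[2x] = 2
  d/dx[8y] = 8·y'
  d/dx[-22] = 0

Separating the contributions that come from x directly and those that come through y:
  without y':      y + 2
  multiplying y':  x + 8

so (y + 2) + (x + 8)·y' = 0, and therefore
  dy/dx = -(y + 2)/(x + 8) = (-y - 2)/(x + 8)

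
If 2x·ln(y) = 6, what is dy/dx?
Apply d/dx to both sides, remembering that y depends on x. Each occurrence of y therefore brings in a y' = dy/dx via the chain rule.

With F(x, y) equal to the left-hand side minus the right, differentiate F term by term:
  d/dx[2x·ln(y)] = 2x·y'/y + 2ln(y)
  d/dx[-6] = 0
Adding these up, d/dx[F] = 0 becomes
  (2ln(y)) + (2x/y)·y' = 0,
so isolating y',
  dy/dx = -(2ln(y))/(2x/y) = -y·ln(y)/x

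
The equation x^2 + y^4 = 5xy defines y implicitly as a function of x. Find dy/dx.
Apply d/dx to both sides, remembering that y depends on x. Each occurrence of y therefore brings in a y' = dy/dx via the chain rule.

With F(x, y) equal to the left-hand side minus the right, differentiate F term by term:
  d/dx[x^2] = 2x
  d/dx[-5xy] = -5x·y' - 5y
  d/dx[y^4] = 4y^3·y'
Adding these up, d/dx[F] = 0 becomes
  (2x - 5y) + (-5x + 4y^3)·y' = 0,
so isolating y',
  dy/dx = -(2x - 5y)/(-5x + 4y^3) = (2x - 5y)/(5x - 4y^3)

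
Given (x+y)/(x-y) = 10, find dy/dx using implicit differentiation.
Differentiate both sides with respect to x, treating y as y(x). By the chain rule, any term containing y contributes a factor of y' = dy/dx when we differentiate it.

Move every term to one side and write the relation as F(x, y) = 0. Term by term,
  d/dx[(x + y)/(x - y)] = (y' + 1)/(x - y) + (x + y)(y' - 1)/(x - y)^2
  d/dx[-10] = 0

The pieces without y' make up ∂F/∂x and the coefficient of y' is ∂F/∂y:
  ∂F/∂x = 1/(x - y) - (x + y)/(x - y)^2,
  ∂F/∂y = 1/(x - y) + (x + y)/(x - y)^2.

Since d/dx[F] = ∂F/∂x + (∂F/∂y)·y' = 0, solve for y':
  (∂F/∂y)·y' = -∂F/∂x
  dy/dx = -(∂F/∂x)/(∂F/∂y) = -(1/(x - y) - (x + y)/(x - y)^2)/(1/(x - y) + (x + y)/(x - y)^2)
        = -(-2y/(x - y)^2)/(2x/(x - y)^2) = y/x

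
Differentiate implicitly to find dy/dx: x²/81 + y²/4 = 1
Differentiate the relation implicitly: treat y = y(x) and apply the chain rule, so every y-derivative picks up a y' = dy/dx factor.

With everything moved to the left-hand side, differentiate term by term:
  d/dx[x^2/81] = 2x/81
  d/dx[y^2/4] = y·y'/2
  d/dx[-1] = 0

Separating the contributions that come from x directly and those that come through y:
  without y':      2x/81
  multiplying y':  y/2

so (2x/81) + (y/2)·y' = 0, and therefore
  dy/dx = -(2x/81)/(y/2) = -4x/(81y)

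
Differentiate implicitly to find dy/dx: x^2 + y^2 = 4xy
Take d/dx of both sides. Since y is implicitly a function of x, the chain rule attaches a y' = dy/dx factor whenever we differentiate through y.

Set F(x, y) = (left side) − (right side), so the curve is F = 0. Differentiating each term of F:
  d/dx[x^2] = 2x
  d/dx[-4xy] = -4x·y' - 4y
  d/dx[y^2] = 2y·y'

Collecting, the y'-free part is the partial derivative in x and the y' coefficient is the partial derivative in y:
  ∂F/∂x = 2x - 4y
  ∂F/∂y = -4x + 2y

so d/dx[F(x, y(x))] = ∂F/∂x + (∂F/∂y)·y' = 0. Rearranging,
  dy/dx = -(∂F/∂x)/(∂F/∂y) = -(2x - 4y)/(-4x + 2y) = (x - 2y)/(2x - y)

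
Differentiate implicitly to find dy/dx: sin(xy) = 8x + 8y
Take d/dx of both sides. Since y is implicitly a function of x, the chain rule attaches a y' = dy/dx factor whenever we differentiate through y.

Set F(x, y) = (left side) − (right side), so the curve is F = 0. Differentiating each term of F:
  d/dx[-8x] = -8
  d/dx[-8y] = -8·y'
  d/dx[sin(xy)] = (x·y' + y)·cos(xy)

Collecting, the y'-free part is the partial derivative in x and the y' coefficient is the partial derivative in y:
  ∂F/∂x = y·cos(xy) - 8
  ∂F/∂y = x·cos(xy) - 8

so d/dx[F(x, y(x))] = ∂F/∂x + (∂F/∂y)·y' = 0. Rearranging,
  dy/dx = -(∂F/∂x)/(∂F/∂y) = -(y·cos(xy) - 8)/(x·cos(xy) - 8) = (-y·cos(xy) + 8)/(x·cos(xy) - 8)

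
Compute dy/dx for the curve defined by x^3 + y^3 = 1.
Differentiate the relation implicitly: treat y = y(x) and apply the chain rule, so every y-derivative picks up a y' = dy/dx factor.

With everything moved to the left-hand side, differentiate term by term:
  d/dx[x^3] = 3x^2
  d/dx[y^3] = 3y^2·y'
  d/dx[-1] = 0

Separating the contributions that come from x directly and those that come through y:
  without y':      3x^2
  multiplying y':  3y^2

so (3x^2) + (3y^2)·y' = 0, and therefore
  dy/dx = -(3x^2)/(3y^2) = -x^2/y^2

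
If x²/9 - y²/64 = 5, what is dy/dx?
Differentiate both sides with respect to x, treating y as y(x). By the chain rule, any term containing y contributes a factor of y' = dy/dx when we differentiate it.

Move every term to one side and write the relation as F(x, y) = 0. Term by term,
  d/dx[x^2/9] = 2x/9
  d/dx[-y^2/64] = -y·y'/32
  d/dx[-5] = 0

The pieces without y' make up ∂F/∂x and the coefficient of y' is ∂F/∂y:
  ∂F/∂x = 2x/9,
  ∂F/∂y = -y/32.

Since d/dx[F] = ∂F/∂x + (∂F/∂y)·y' = 0, solve for y':
  (∂F/∂y)·y' = -∂F/∂x
  dy/dx = -(∂F/∂x)/(∂F/∂y) = -(2x/9)/(-y/32) = 64x/(9y)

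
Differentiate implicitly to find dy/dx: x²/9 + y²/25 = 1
Apply d/dx to both sides, remembering that y depends on x. Each occurrence of y therefore brings in a y' = dy/dx via the chain rule.

With F(x, y) equal to the left-hand side minus the right, differentiate F term by term:
  d/dx[x^2/9] = 2x/9
  d/dx[y^2/25] = 2y·y'/25
  d/dx[-1] = 0
Adding these up, d/dx[F] = 0 becomes
  (2x/9) + (2y/25)·y' = 0,
so isolating y',
  dy/dx = -(2x/9)/(2y/25) = -25x/(9y)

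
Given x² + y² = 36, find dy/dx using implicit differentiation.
Differentiate the relation implicitly: treat y = y(x) and apply the chain rule, so every y-derivative picks up a y' = dy/dx factor.

With everything moved to the left-hand side, differentiate term by term:
  d/dx[x^2] = 2x
  d/dx[y^2] = 2y·y'
  d/dx[-36] = 0

Separating the contributions that come from x directly and those that come through y:
  without y':      2x
  multiplying y':  2y

so (2x) + (2y)·y' = 0, and therefore
  dy/dx = -(2x)/(2y) = -x/y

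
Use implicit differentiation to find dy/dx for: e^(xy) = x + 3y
Differentiate the relation implicitly: treat y = y(x) and apply the chain rule, so every y-derivative picks up a y' = dy/dx factor.

With everything moved to the left-hand side, differentiate term by term:
  d/dx[-x] = -1
  d/dx[-3y] = -3·y'
  d/dx[e^(xy)] = (x·y' + y)·e^(xy)

Separating the contributions that come from x directly and those that come through y:
  without y':      y·e^(xy) - 1
  multiplying y':  x·e^(xy) - 3

so (y·e^(xy) - 1) + (x·e^(xy) - 3)·y' = 0, and therefore
  dy/dx = -(y·e^(xy) - 1)/(x·e^(xy) - 3) = (-y·e^(xy) + 1)/(x·e^(xy) - 3)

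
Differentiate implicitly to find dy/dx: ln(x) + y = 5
Take d/dx of both sides. Since y is implicitly a function of x, the chain rule attaches a y' = dy/dx factor whenever we differentiate through y.

Set F(x, y) = (left side) − (right side), so the curve is F = 0. Differentiating each term of F:
  d/dx[y] = y'
  d/dx[ln(x)] = 1/x
  d/dx[-5] = 0

Collecting, the y'-free part is the partial derivative in x and the y' coefficient is the partial derivative in y:
  ∂F/∂x = 1/x
  ∂F/∂y = 1

so d/dx[F(x, y(x))] = ∂F/∂x + (∂F/∂y)·y' = 0. Rearranging,
  dy/dx = -(∂F/∂x)/(∂F/∂y) = -(1/x)/(1) = -1/x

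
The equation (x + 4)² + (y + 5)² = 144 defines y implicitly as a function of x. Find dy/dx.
Differentiate the relation implicitly: treat y = y(x) and apply the chain rule, so every y-derivative picks up a y' = dy/dx factor.

With everything moved to the left-hand side, differentiate term by term:
  d/dx[(x + 4)^2] = 2x + 8
  d/dx[(y + 5)^2] = 2·y'(y + 5)
  d/dx[-144] = 0

Separating the contributions that come from x directly and those that come through y:
  without y':      2x + 8
  multiplying y':  2y + 10

so (2x + 8) + (2y + 10)·y' = 0, and therefore
  dy/dx = -(2x + 8)/(2y + 10) = (-x - 4)/(y + 5)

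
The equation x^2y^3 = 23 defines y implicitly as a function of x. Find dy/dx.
Take d/dx of both sides. Since y is implicitly a function of x, the chain rule attaches a y' = dy/dx factor whenever we differentiate through y.

Set F(x, y) = (left side) − (right side), so the curve is F = 0. Differentiating each term of F:
  d/dx[x^2y^3] = 3x^2y^2·y' + 2xy^3
  d/dx[-23] = 0

Collecting, the y'-free part is the partial derivative in x and the y' coefficient is the partial derivative in y:
  ∂F/∂x = 2xy^3
  ∂F/∂y = 3x^2y^2

so d/dx[F(x, y(x))] = ∂F/∂x + (∂F/∂y)·y' = 0. Rearranging,
  dy/dx = -(∂F/∂x)/(∂F/∂y) = -(2xy^3)/(3x^2y^2) = -2y/(3x)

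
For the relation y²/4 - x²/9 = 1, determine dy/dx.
Take d/dx of both sides. Since y is implicitly a function of x, the chain rule attaches a y' = dy/dx factor whenever we differentiate through y.

Set F(x, y) = (left side) − (right side), so the curve is F = 0. Differentiating each term of F:
  d/dx[-x^2/9] = -2x/9
  d/dx[y^2/4] = y·y'/2
  d/dx[-1] = 0

Collecting, the y'-free part is the partial derivative in x and the y' coefficient is the partial derivative in y:
  ∂F/∂x = -2x/9
  ∂F/∂y = y/2

so d/dx[F(x, y(x))] = ∂F/∂x + (∂F/∂y)·y' = 0. Rearranging,
  dy/dx = -(∂F/∂x)/(∂F/∂y) = -(-2x/9)/(y/2) = 4x/(9y)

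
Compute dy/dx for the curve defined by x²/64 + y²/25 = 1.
Differentiate both sides with respect to x, treating y as y(x). By the chain rule, any term containing y contributes a factor of y' = dy/dx when we differentiate it.

Move every term to one side and write the relation as F(x, y) = 0. Term by term,
  d/dx[x^2/64] = x/32
  d/dx[y^2/25] = 2y·y'/25
  d/dx[-1] = 0

The pieces without y' make up ∂F/∂x and the coefficient of y' is ∂F/∂y:
  ∂F/∂x = x/32,
  ∂F/∂y = 2y/25.

Since d/dx[F] = ∂F/∂x + (∂F/∂y)·y' = 0, solve for y':
  (∂F/∂y)·y' = -∂F/∂x
  dy/dx = -(∂F/∂x)/(∂F/∂y) = -(x/32)/(2y/25) = -25x/(64y)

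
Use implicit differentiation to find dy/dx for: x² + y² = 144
Take d/dx of both sides. Since y is implicitly a function of x, the chain rule attaches a y' = dy/dx factor whenever we differentiate through y.

Set F(x, y) = (left side) − (right side), so the curve is F = 0. Differentiating each term of F:
  d/dx[x^2] = 2x
  d/dx[y^2] = 2y·y'
  d/dx[-144] = 0

Collecting, the y'-free part is the partial derivative in x and the y' coefficient is the partial derivative in y:
  ∂F/∂x = 2x
  ∂F/∂y = 2y

so d/dx[F(x, y(x))] = ∂F/∂x + (∂F/∂y)·y' = 0. Rearranging,
  dy/dx = -(∂F/∂x)/(∂F/∂y) = -(2x)/(2y) = -x/y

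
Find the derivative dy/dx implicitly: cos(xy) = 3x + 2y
Take d/dx of both sides. Since y is implicitly a function of x, the chain rule attaches a y' = dy/dx factor whenever we differentiate through y.

Set F(x, y) = (left side) − (right side), so the curve is F = 0. Differentiating each term of F:
  d/dx[-3x] = -3
  d/dx[-2y] = -2·y'
  d/dx[cos(xy)] = -(x·y' + y)·sin(xy)

Collecting, the y'-free part is the partial derivative in x and the y' coefficient is the partial derivative in y:
  ∂F/∂x = -y·sin(xy) - 3
  ∂F/∂y = -x·sin(xy) - 2

so d/dx[F(x, y(x))] = ∂F/∂x + (∂F/∂y)·y' = 0. Rearranging,
  dy/dx = -(∂F/∂x)/(∂F/∂y) = -(-y·sin(xy) - 3)/(-x·sin(xy) - 2) = -(y·sin(xy) + 3)/(x·sin(xy) + 2)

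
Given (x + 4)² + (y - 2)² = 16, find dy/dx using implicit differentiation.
Differentiate both sides with respect to x, treating y as y(x). By the chain rule, any term containing y contributes a factor of y' = dy/dx when we differentiate it.

Move every term to one side and write the relation as F(x, y) = 0. Term by term,
  d/dx[(x + 4)^2] = 2x + 8
  d/dx[(y - 2)^2] = 2·y'(y - 2)
  d/dx[-16] = 0

The pieces without y' make up ∂F/∂x and the coefficient of y' is ∂F/∂y:
  ∂F/∂x = 2x + 8,
  ∂F/∂y = 2y - 4.

Since d/dx[F] = ∂F/∂x + (∂F/∂y)·y' = 0, solve for y':
  (∂F/∂y)·y' = -∂F/∂x
  dy/dx = -(∂F/∂x)/(∂F/∂y) = -(2x + 8)/(2y - 4) = (-x - 4)/(y - 2)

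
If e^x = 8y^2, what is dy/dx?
Apply d/dx to both sides, remembering that y depends on x. Each occurrence of y therefore brings in a y' = dy/dx via the chain rule.

With F(x, y) equal to the left-hand side minus the right, differentiate F term by term:
  d/dx[-8y^2] = -16y·y'
  d/dx[e^(x)] = e^(x)
Adding these up, d/dx[F] = 0 becomes
  (e^(x)) + (-16y)·y' = 0,
so isolating y',
  dy/dx = -(e^(x))/(-16y) = e^(x)/(16y)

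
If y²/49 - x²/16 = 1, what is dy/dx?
Take d/dx of both sides. Since y is implicitly a function of x, the chain rule attaches a y' = dy/dx factor whenever we differentiate through y.

Set F(x, y) = (left side) − (right side), so the curve is F = 0. Differentiating each term of F:
  d/dx[-x^2/16] = -x/8
  d/dx[y^2/49] = 2y·y'/49
  d/dx[-1] = 0

Collecting, the y'-free part is the partial derivative in x and the y' coefficient is the partial derivative in y:
  ∂F/∂x = -x/8
  ∂F/∂y = 2y/49

so d/dx[F(x, y(x))] = ∂F/∂x + (∂F/∂y)·y' = 0. Rearranging,
  dy/dx = -(∂F/∂x)/(∂F/∂y) = -(-x/8)/(2y/49) = 49x/(16y)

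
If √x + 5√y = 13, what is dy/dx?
Differentiate the relation implicitly: treat y = y(x) and apply the chain rule, so every y-derivative picks up a y' = dy/dx factor.

With everything moved to the left-hand side, differentiate term by term:
  d/dx[√(x)] = 1/(2√(x))
  d/dx[5√(y)] = 5·y'/(2√(y))
  d/dx[-13] = 0

Separating the contributions that come from x directly and those that come through y:
  without y':      1/(2√(x))
  multiplying y':  5/(2√(y))

so (1/(2√(x))) + (5/(2√(y)))·y' = 0, and therefore
  dy/dx = -(1/(2√(x)))/(5/(2√(y))) = -√(y)/(5√(x))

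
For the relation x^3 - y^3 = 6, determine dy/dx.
Differentiate both sides with respect to x, treating y as y(x). By the chain rule, any term containing y contributes a factor of y' = dy/dx when we differentiate it.

Move every term to one side and write the relation as F(x, y) = 0. Term by term,
  d/dx[x^3] = 3x^2
  d/dx[-y^3] = -3y^2·y'
  d/dx[-6] = 0

The pieces without y' make up ∂F/∂x and the coefficient of y' is ∂F/∂y:
  ∂F/∂x = 3x^2,
  ∂F/∂y = -3y^2.

Since d/dx[F] = ∂F/∂x + (∂F/∂y)·y' = 0, solve for y':
  (∂F/∂y)·y' = -∂F/∂x
  dy/dx = -(∂F/∂x)/(∂F/∂y) = -(3x^2)/(-3y^2) = x^2/y^2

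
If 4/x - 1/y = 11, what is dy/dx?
Differentiate both sides with respect to x, treating y as y(x). By the chain rule, any term containing y contributes a factor of y' = dy/dx when we differentiate it.

Move every term to one side and write the relation as F(x, y) = 0. Term by term,
  d/dx[-1/y] = y'/y^2
  d/dx[4/x] = -4/x^2
  d/dx[-11] = 0

The pieces without y' make up ∂F/∂x and the coefficient of y' is ∂F/∂y:
  ∂F/∂x = -4/x^2,
  ∂F/∂y = y^(-2).

Since d/dx[F] = ∂F/∂x + (∂F/∂y)·y' = 0, solve for y':
  (∂F/∂y)·y' = -∂F/∂x
  dy/dx = -(∂F/∂x)/(∂F/∂y) = -(-4/x^2)/(y^(-2)) = 4y^2/x^2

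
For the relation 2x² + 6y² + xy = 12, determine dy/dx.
Differentiate both sides with respect to x, treating y as y(x). By the chain rule, any term containing y contributes a factor of y' = dy/dx when we differentiate it.

Move every term to one side and write the relation as F(x, y) = 0. Term by term,
  d/dx[2x^2] = 4x
  d/dx[xy] = x·y' + y
  d/dx[6y^2] = 12y·y'
  d/dx[-12] = 0

The pieces without y' make up ∂F/∂x and the coefficient of y' is ∂F/∂y:
  ∂F/∂x = 4x + y,
  ∂F/∂y = x + 12y.

Since d/dx[F] = ∂F/∂x + (∂F/∂y)·y' = 0, solve for y':
  (∂F/∂y)·y' = -∂F/∂x
  dy/dx = -(∂F/∂x)/(∂F/∂y) = -(4x + y)/(x + 12y) = (-4x - y)/(x + 12y)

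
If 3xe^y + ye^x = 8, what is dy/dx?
Take d/dx of both sides. Since y is implicitly a function of x, the chain rule attaches a y' = dy/dx factor whenever we differentiate through y.

Set F(x, y) = (left side) − (right side), so the curve is F = 0. Differentiating each term of F:
  d/dx[3x·e^(y)] = 3x·y'·e^(y) + 3e^(y)
  d/dx[y·e^(x)] = y·e^(x) + y'·e^(x)
  d/dx[-8] = 0

Collecting, the y'-free part is the partial derivative in x and the y' coefficient is the partial derivative in y:
  ∂F/∂x = y·e^(x) + 3e^(y)
  ∂F/∂y = 3x·e^(y) + e^(x)

so d/dx[F(x, y(x))] = ∂F/∂x + (∂F/∂y)·y' = 0. Rearranging,
  dy/dx = -(∂F/∂x)/(∂F/∂y) = -(y·e^(x) + 3e^(y))/(3x·e^(y) + e^(x)) = (-y·e^(x) - 3e^(y))/(3x·e^(y) + e^(x))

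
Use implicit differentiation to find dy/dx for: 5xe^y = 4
Differentiate the relation implicitly: treat y = y(x) and apply the chain rule, so every y-derivative picks up a y' = dy/dx factor.

With everything moved to the left-hand side, differentiate term by term:
  d/dx[5x·e^(y)] = 5x·y'·e^(y) + 5e^(y)
  d/dx[-4] = 0

Separating the contributions that come from x directly and those that come through y:
  without y':      5e^(y)
  multiplying y':  5x·e^(y)

so (5e^(y)) + (5x·e^(y))·y' = 0, and therefore
  dy/dx = -(5e^(y))/(5x·e^(y)) = -1/x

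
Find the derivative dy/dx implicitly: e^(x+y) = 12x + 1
Take d/dx of both sides. Since y is implicitly a function of x, the chain rule attaches a y' = dy/dx factor whenever we differentiate through y.

Set F(x, y) = (left side) − (right side), so the curve is F = 0. Differentiating each term of F:
  d/dx[-12x] = -12
  d/dx[e^(x + y)] = (y' + 1)·e^(x + y)
  d/dx[-1] = 0

Collecting, the y'-free part is the partial derivative in x and the y' coefficient is the partial derivative in y:
  ∂F/∂x = e^(x + y) - 12
  ∂F/∂y = e^(x + y)

so d/dx[F(x, y(x))] = ∂F/∂x + (∂F/∂y)·y' = 0. Rearranging,
  dy/dx = -(∂F/∂x)/(∂F/∂y) = -(e^(x + y) - 12)/(e^(x + y)) = 12e^(-x - y) - 1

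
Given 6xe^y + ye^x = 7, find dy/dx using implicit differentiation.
Differentiate the relation implicitly: treat y = y(x) and apply the chain rule, so every y-derivative picks up a y' = dy/dx factor.

With everything moved to the left-hand side, differentiate term by term:
  d/dx[6x·e^(y)] = 6x·y'·e^(y) + 6e^(y)
  d/dx[y·e^(x)] = y·e^(x) + y'·e^(x)
  d/dx[-7] = 0

Separating the contributions that come from x directly and those that come through y:
  without y':      y·e^(x) + 6e^(y)
  multiplying y':  6x·e^(y) + e^(x)

so (y·e^(x) + 6e^(y)) + (6x·e^(y) + e^(x))·y' = 0, and therefore
  dy/dx = -(y·e^(x) + 6e^(y))/(6x·e^(y) + e^(x)) = (-y·e^(x) - 6e^(y))/(6x·e^(y) + e^(x))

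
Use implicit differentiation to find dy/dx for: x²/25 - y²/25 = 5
Take d/dx of both sides. Since y is implicitly a function of x, the chain rule attaches a y' = dy/dx factor whenever we differentiate through y.

Set F(x, y) = (left side) − (right side), so the curve is F = 0. Differentiating each term of F:
  d/dx[x^2/25] = 2x/25
  d/dx[-y^2/25] = -2y·y'/25
  d/dx[-5] = 0

Collecting, the y'-free part is the partial derivative in x and the y' coefficient is the partial derivative in y:
  ∂F/∂x = 2x/25
  ∂F/∂y = -2y/25

so d/dx[F(x, y(x))] = ∂F/∂x + (∂F/∂y)·y' = 0. Rearranging,
  dy/dx = -(∂F/∂x)/(∂F/∂y) = -(2x/25)/(-2y/25) = x/y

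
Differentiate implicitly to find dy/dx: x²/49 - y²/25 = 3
Apply d/dx to both sides, remembering that y depends on x. Each occurrence of y therefore brings in a y' = dy/dx via the chain rule.

With F(x, y) equal to the left-hand side minus the right, differentiate F term by term:
  d/dx[x^2/49] = 2x/49
  d/dx[-y^2/25] = -2y·y'/25
  d/dx[-3] = 0
Adding these up, d/dx[F] = 0 becomes
  (2x/49) + (-2y/25)·y' = 0,
so isolating y',
  dy/dx = -(2x/49)/(-2y/25) = 25x/(49y)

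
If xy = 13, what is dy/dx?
Differentiate the relation implicitly: treat y = y(x) and apply the chain rule, so every y-derivative picks up a y' = dy/dx factor.

With everything moved to the left-hand side, differentiate term by term:
  d/dx[xy] = x·y' + y
  d/dx[-13] = 0

Separating the contributions that come from x directly and those that come through y:
  without y':      y
  multiplying y':  x

so (y) + (x)·y' = 0, and therefore
  dy/dx = -(y)/(x) = -y/x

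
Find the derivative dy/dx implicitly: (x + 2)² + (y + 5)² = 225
Apply d/dx to both sides, remembering that y depends on x. Each occurrence of y therefore brings in a y' = dy/dx via the chain rule.

With F(x, y) equal to the left-hand side minus the right, differentiate F term by term:
  d/dx[(x + 2)^2] = 2x + 4
  d/dx[(y + 5)^2] = 2·y'(y + 5)
  d/dx[-225] = 0
Adding these up, d/dx[F] = 0 becomes
  (2x + 4) + (2y + 10)·y' = 0,
so isolating y',
  dy/dx = -(2x + 4)/(2y + 10) = (-x - 2)/(y + 5)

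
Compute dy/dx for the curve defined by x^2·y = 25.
Apply d/dx to both sides, remembering that y depends on x. Each occurrence of y therefore brings in a y' = dy/dx via the chain rule.

With F(x, y) equal to the left-hand side minus the right, differentiate F term by term:
  d/dx[x^2y] = x^2·y' + 2xy
  d/dx[-25] = 0
Adding these up, d/dx[F] = 0 becomes
  (2xy) + (x^2)·y' = 0,
so isolating y',
  dy/dx = -(2xy)/(x^2) = -2y/x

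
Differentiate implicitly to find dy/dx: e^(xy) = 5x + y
Differentiate the relation implicitly: treat y = y(x) and apply the chain rule, so every y-derivative picks up a y' = dy/dx factor.

With everything moved to the left-hand side, differentiate term by term:
  d/dx[-5x] = -5
  d/dx[-y] = -y'
  d/dx[e^(xy)] = (x·y' + y)·e^(xy)

Separating the contributions that come from x directly and those that come through y:
  without y':      y·e^(xy) - 5
  multiplying y':  x·e^(xy) - 1

so (y·e^(xy) - 5) + (x·e^(xy) - 1)·y' = 0, and therefore
  dy/dx = -(y·e^(xy) - 5)/(x·e^(xy) - 1) = (-y·e^(xy) + 5)/(x·e^(xy) - 1)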